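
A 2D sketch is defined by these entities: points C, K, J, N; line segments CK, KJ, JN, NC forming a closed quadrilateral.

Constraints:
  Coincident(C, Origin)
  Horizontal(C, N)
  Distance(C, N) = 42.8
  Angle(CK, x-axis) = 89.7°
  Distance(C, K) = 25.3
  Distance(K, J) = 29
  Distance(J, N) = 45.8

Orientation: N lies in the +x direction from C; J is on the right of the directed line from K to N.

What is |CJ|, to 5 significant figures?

4.5567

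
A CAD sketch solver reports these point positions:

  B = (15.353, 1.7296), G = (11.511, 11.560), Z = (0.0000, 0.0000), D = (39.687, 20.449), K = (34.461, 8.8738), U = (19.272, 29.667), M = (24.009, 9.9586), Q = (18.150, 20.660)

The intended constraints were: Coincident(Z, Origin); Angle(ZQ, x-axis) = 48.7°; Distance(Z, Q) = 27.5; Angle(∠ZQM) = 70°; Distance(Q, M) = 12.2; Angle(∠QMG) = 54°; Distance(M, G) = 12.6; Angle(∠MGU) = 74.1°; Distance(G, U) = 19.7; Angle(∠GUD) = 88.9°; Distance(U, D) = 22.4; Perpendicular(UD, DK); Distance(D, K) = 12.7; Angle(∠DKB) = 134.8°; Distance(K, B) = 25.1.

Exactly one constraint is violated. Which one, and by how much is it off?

Distance(K, B) = 25.1 — off by 4.70.

Z = (0.00, 0.00) ✓; ZQ at 48.70° ✓; |ZQ| = 27.50 ✓; ∠ZQM = 70.00° ✓; |QM| = 12.20 ✓; ∠QMG = 54.00° ✓; |MG| = 12.60 ✓; ∠MGU = 74.10° ✓; |GU| = 19.70 ✓; ∠GUD = 88.90° ✓; |UD| = 22.40 ✓; ∠(UD, DK) = 90.00° ✓; |DK| = 12.70 ✓; ∠DKB = 134.8° ✓; |KB| = 20.40 ✗.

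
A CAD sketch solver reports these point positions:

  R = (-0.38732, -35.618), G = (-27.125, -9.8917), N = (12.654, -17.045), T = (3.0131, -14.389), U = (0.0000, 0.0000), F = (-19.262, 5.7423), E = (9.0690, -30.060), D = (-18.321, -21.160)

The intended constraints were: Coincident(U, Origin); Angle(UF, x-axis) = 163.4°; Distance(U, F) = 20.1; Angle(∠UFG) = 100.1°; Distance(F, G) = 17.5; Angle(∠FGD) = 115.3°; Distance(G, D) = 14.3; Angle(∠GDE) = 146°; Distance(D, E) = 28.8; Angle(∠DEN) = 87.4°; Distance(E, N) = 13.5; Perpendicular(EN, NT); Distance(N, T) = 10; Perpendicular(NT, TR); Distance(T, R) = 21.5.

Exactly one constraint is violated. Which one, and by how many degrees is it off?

Perpendicular(NT, TR) — off by 6.30°.

U = (0.00, 0.00) ✓; UF at 163.4° ✓; |UF| = 20.10 ✓; ∠UFG = 100.1° ✓; |FG| = 17.50 ✓; ∠FGD = 115.3° ✓; |GD| = 14.30 ✓; ∠GDE = 146.0° ✓; |DE| = 28.80 ✓; ∠DEN = 87.40° ✓; |EN| = 13.50 ✓; ∠(EN, NT) = 90.00° ✓; |NT| = 10.00 ✓; ∠(NT, TR) = 96.30° ✗; |TR| = 21.50 ✓.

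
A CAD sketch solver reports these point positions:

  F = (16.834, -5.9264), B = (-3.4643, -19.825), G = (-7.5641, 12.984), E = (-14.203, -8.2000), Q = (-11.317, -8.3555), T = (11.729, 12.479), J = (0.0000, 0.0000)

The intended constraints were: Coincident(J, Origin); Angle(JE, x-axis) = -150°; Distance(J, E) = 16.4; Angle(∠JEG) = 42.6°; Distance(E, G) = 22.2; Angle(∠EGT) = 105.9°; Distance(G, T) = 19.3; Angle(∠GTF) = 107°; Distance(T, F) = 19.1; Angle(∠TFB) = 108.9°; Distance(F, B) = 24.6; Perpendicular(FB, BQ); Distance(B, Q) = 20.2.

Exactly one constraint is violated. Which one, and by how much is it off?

Distance(B, Q) = 20.2 — off by 6.30.

J = (0.00, 0.00) ✓; JE at -150.0° ✓; |JE| = 16.40 ✓; ∠JEG = 42.60° ✓; |EG| = 22.20 ✓; ∠EGT = 105.9° ✓; |GT| = 19.30 ✓; ∠GTF = 107.0° ✓; |TF| = 19.10 ✓; ∠TFB = 108.9° ✓; |FB| = 24.60 ✓; ∠(FB, BQ) = 90.00° ✓; |BQ| = 13.90 ✗.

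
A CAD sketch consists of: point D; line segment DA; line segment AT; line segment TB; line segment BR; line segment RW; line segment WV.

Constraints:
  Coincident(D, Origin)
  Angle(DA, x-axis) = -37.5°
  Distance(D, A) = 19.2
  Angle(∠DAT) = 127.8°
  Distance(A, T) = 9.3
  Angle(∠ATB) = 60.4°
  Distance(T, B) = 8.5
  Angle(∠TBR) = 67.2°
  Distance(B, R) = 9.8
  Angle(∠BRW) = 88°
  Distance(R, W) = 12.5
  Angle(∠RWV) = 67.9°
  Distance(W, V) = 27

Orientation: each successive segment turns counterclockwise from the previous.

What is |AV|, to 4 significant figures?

24.27

D is at the origin; DA runs at -37.5° with length 19.2, so A = (15.23, -11.69). ∠DAT = 127.8° gives AT at 14.70° from the x-axis; with |AT| = 9.3, T = (24.23, -9.328). ∠ATB = 60.4° gives TB at 134.3° from the x-axis; with |TB| = 8.5, B = (18.29, -3.245). ∠TBR = 67.2° gives BR at -112.9° from the x-axis; with |BR| = 9.8, R = (14.48, -12.27). ∠BRW = 88.0° gives RW at -20.90° from the x-axis; with |RW| = 12.5, W = (26.16, -16.73). ∠RWV = 67.9° gives WV at 91.20° from the x-axis; with |WV| = 27.0, V = (25.59, 10.26). Then |AV| = |V − A| = 24.27.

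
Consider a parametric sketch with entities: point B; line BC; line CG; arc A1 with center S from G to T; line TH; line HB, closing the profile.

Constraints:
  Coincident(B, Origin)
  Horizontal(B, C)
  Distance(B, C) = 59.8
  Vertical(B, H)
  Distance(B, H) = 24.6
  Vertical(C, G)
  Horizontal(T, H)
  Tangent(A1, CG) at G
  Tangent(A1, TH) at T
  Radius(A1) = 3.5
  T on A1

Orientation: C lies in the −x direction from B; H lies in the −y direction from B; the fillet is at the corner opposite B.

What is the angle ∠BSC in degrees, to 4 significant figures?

78.87°

B is at the origin; BC is horizontal with |BC| = 59.8 and C on the −x side, so C = (-59.80, 0.000). B and H share the same x with |BH| = 24.6 and H on the −y side, so H = (0.000, -24.60). The virtual corner opposite B is at (-59.80, -24.60). A1 meets CG tangentially, so SG is at right angles to CG and the tangent condition forces ST to be normal to TH, with radius 3.5, so the center S sits 3.5 in from both sides at S = (-56.30, -21.10). Then cos ∠BSC = SB·SC / (|SB||SC|), giving 78.87°.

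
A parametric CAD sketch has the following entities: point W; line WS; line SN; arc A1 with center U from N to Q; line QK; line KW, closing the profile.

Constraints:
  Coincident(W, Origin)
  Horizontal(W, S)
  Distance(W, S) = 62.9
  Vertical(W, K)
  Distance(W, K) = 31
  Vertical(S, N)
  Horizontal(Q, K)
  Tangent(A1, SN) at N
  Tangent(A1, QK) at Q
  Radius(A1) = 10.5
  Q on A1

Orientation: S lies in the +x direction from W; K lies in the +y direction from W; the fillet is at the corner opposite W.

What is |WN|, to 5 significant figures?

66.156

W is at the origin; WS is horizontal with |WS| = 62.9 and S on the +x side, so S = (62.900, 0.0000). WK is vertical with |WK| = 31.0 and K on the +y side, so K = (0.0000, 31.000). The virtual corner opposite W is at (62.900, 31.000). Tangency of A1 to SN means the radius UN is perpendicular to SN and A1 meets QK tangentially, so UQ is at right angles to QK, with radius 10.5, so the center U sits 10.5 in from both sides at U = (52.400, 20.500). That places the tangent points at N = (62.900, 20.500) on SN and Q = (52.400, 31.000) on QK. Then |WN| = |N − W| = 66.156.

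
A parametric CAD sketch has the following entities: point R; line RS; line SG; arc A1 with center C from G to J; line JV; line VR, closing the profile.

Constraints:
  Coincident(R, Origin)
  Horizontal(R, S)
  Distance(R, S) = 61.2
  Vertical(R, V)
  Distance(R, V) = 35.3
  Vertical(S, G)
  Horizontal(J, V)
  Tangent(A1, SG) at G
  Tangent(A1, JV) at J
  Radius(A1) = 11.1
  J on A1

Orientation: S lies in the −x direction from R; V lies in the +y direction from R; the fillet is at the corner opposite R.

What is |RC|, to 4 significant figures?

55.64

R and V share the same x with |RV| = 35.3 and V on the +y side, so V = (0.000, 35.30). The virtual corner opposite R is at (-61.20, 35.30). The tangent condition forces CG to be normal to SG and A1 meets JV tangentially, so CJ is at right angles to JV, with radius 11.1, so the center C sits 11.1 in from both sides at C = (-50.10, 24.20). Then |RC| = |C − R| = 55.64.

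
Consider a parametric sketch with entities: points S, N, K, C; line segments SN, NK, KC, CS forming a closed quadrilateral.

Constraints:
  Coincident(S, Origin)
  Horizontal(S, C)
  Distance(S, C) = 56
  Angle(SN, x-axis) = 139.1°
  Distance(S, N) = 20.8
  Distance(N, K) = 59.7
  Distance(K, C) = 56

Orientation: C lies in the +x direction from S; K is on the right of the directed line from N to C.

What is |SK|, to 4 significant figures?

40.52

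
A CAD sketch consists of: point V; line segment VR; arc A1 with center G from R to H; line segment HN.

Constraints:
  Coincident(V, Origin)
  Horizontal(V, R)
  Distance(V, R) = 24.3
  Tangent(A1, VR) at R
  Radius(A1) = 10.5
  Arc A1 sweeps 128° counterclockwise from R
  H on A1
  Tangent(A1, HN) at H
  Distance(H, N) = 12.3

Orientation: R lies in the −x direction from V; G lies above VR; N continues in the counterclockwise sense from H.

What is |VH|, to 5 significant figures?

23.337

The tangent condition forces GR to be normal to VR, so G = R + (0, 10.5) = (-24.300, 10.500). On A1, R sits at bearing -90° from G; a 128° counterclockwise sweep puts H at bearing 38°, so H = G + 10.5·(cos 38°, sin 38°) = (-16.026, 16.964). Then |VH| = |H − V| = 23.337.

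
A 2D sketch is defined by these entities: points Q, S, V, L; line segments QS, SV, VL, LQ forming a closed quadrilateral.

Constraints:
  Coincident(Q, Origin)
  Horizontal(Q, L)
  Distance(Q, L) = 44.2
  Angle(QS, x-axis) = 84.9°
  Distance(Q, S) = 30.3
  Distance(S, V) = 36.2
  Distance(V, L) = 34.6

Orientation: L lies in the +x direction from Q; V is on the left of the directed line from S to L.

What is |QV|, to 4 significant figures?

51.60

Q is at the origin; Q and L share the same y with |QL| = 44.2 and L in +x, so L = (44.2, 0). QS runs at 84.9° with |QS| = 30.3, so S = (2.693, 30.18). V is determined by |SV| = 36.2 and |VL| = 34.6 together: it lies at the intersection of circle(S, 36.2) and circle(L, 34.6). With |SL| = 51.32, the foot of the radical line on SL is 26.76 from S and the perpendicular offset is √(36.2² − 26.76²) = 24.38. Taking the left-of-SL solution: V = (38.67, 34.16).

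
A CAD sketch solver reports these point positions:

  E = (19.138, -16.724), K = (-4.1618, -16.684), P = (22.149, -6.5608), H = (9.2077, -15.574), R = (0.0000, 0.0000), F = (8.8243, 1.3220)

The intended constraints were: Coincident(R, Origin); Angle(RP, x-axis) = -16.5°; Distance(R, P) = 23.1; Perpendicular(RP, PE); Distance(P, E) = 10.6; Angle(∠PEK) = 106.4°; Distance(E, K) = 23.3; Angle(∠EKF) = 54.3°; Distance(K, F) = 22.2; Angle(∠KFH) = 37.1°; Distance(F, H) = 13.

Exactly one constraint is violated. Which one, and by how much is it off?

Distance(F, H) = 13 — off by 3.90.

R = (0.00, 0.00) ✓; RP at -16.50° ✓; |RP| = 23.10 ✓; ∠(RP, PE) = 90.00° ✓; |PE| = 10.60 ✓; ∠PEK = 106.4° ✓; |EK| = 23.30 ✓; ∠EKF = 54.30° ✓; |KF| = 22.20 ✓; ∠KFH = 37.10° ✓; |FH| = 16.90 ✗.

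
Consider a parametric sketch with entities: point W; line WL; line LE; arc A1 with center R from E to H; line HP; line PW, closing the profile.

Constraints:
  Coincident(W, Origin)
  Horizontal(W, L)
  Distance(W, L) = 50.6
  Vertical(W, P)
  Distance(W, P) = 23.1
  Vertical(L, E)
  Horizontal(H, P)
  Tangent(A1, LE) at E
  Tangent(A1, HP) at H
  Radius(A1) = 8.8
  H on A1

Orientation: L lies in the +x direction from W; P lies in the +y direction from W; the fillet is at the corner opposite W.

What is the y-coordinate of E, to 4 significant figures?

14.30

W is at the origin; W and L share the same y with |WL| = 50.6 and L on the +x side, so L = (50.60, 0.000). W and P share the same x with |WP| = 23.1 and P on the +y side, so P = (0.000, 23.10). The virtual corner opposite W is at (50.60, 23.10). Tangency of A1 to LE means the radius RE is perpendicular to LE and since A1 is tangent to HP there, RH ⟂ HP, with radius 8.8, so the center R sits 8.8 in from both sides at R = (41.80, 14.30). That places the tangent points at E = (50.60, 14.30) on LE and H = (41.80, 23.10) on HP. So E.y = 14.30.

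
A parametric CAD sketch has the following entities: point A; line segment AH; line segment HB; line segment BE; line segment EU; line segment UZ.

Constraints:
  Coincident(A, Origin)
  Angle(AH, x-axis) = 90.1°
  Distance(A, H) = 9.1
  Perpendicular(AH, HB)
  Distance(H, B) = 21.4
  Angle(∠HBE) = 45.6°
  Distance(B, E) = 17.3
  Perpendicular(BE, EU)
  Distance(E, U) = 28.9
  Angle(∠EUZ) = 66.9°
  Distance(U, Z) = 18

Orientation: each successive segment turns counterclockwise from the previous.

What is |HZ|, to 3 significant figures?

15.7

A is at the origin; AH runs at 90.1° with length 9.1, so H = (-0.0159, 9.10). AH ⟂ HB, so HB runs at -180°; with |HB| = 21.4, B = (-21.4, 9.06). ∠HBE = 45.6° gives BE at -45.5° from the x-axis; with |BE| = 17.3, E = (-9.29, -3.28). BE is perpendicular to EU, so EU runs at 44.5°; with |EU| = 28.9, U = (11.3, 17.0). ∠EUZ = 66.9° gives UZ at 158° from the x-axis; with |UZ| = 18.0, Z = (-5.32, 23.8). Then |HZ| = |Z − H| = 15.7.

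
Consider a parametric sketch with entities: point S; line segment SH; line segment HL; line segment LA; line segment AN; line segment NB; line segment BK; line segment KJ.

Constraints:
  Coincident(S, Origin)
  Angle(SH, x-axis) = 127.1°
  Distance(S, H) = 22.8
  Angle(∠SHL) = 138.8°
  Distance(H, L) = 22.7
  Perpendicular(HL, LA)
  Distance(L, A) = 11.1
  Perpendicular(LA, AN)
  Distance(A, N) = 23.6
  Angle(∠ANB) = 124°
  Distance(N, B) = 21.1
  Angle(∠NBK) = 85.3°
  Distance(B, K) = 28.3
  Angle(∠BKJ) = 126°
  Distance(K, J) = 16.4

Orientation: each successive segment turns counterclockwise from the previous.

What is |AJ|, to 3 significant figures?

24.8

S is at the origin; SH runs at 127.1° with length 22.8, so H = (-13.8, 18.2). ∠SHL = 138.8° gives HL at 168° from the x-axis; with |HL| = 22.7, L = (-36.0, 22.8). The perpendicularity gives LA at right angles to HL, so LA runs at -102°; with |LA| = 11.1, A = (-38.2, 11.9). LA is perpendicular to AN, so AN runs at -11.7°; with |AN| = 23.6, N = (-15.1, 7.13). ∠ANB = 124.0° gives NB at 44.3° from the x-axis; with |NB| = 21.1, B = (-0.0217, 21.9). ∠NBK = 85.3° gives BK at 139° from the x-axis; with |BK| = 28.3, K = (-21.4, 40.4). ∠BKJ = 126.0° gives KJ at -167° from the x-axis; with |KJ| = 16.4, J = (-37.4, 36.7). Then |AJ| = |J − A| = 24.8.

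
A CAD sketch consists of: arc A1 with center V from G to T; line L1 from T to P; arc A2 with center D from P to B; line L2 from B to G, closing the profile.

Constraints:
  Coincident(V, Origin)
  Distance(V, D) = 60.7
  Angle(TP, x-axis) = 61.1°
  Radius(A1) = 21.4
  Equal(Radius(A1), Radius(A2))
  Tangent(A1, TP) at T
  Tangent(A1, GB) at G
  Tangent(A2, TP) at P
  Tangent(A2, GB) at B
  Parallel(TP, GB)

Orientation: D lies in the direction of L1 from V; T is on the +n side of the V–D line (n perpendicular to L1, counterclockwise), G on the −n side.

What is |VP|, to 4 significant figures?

64.36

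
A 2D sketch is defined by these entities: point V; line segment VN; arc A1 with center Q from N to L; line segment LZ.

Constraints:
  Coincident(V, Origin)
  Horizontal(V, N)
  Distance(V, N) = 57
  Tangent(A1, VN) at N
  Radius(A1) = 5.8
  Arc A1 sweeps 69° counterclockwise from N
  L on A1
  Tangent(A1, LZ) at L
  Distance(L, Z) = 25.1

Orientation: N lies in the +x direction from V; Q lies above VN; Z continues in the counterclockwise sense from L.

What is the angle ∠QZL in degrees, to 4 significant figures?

13.01°

On A1, N sits at bearing -90° from Q; a 69° counterclockwise sweep puts L at bearing -21°, so L = Q + 5.8·(cos -21°, sin -21°) = (62.41, 3.721). A1 meets LZ tangentially, so QL is at right angles to LZ, so LZ runs along (−sin -21°, cos -21°); with |LZ| = 25.1, Z = (71.41, 27.15). Then cos ∠QZL = ZQ·ZL / (|ZQ||ZL|), giving 13.01°.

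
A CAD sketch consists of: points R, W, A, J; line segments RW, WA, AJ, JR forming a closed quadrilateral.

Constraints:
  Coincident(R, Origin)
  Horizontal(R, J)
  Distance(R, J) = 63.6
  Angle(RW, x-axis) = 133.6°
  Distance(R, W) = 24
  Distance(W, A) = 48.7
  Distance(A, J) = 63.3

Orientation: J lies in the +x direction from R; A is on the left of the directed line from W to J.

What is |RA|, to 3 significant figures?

52.2

Checks: RW at 133.6° ✓; |WA| = 48.70 ✓; |AJ| = 63.30 ✓.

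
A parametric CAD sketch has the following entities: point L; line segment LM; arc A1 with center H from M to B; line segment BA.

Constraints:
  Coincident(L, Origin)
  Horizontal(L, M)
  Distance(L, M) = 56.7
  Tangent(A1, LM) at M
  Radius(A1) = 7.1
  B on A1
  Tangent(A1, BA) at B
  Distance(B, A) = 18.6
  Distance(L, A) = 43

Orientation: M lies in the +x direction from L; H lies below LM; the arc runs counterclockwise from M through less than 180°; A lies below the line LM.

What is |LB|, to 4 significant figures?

51.25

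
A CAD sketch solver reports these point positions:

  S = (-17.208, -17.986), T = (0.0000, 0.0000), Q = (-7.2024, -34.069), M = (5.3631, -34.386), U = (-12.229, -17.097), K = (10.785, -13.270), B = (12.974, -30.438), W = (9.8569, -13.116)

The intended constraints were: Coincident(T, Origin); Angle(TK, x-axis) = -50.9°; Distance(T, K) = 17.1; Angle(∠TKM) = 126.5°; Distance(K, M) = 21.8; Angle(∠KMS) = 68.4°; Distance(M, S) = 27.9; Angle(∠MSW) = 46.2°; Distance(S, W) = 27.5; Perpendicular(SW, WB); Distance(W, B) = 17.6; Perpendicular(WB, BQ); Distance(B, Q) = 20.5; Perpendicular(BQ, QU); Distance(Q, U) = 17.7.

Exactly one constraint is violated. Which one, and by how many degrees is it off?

Perpendicular(BQ, QU) — off by 6.30°.

T = (0.00, 0.00) ✓; TK at -50.90° ✓; |TK| = 17.10 ✓; ∠TKM = 126.5° ✓; |KM| = 21.80 ✓; ∠KMS = 68.40° ✓; |MS| = 27.90 ✓; ∠MSW = 46.20° ✓; |SW| = 27.50 ✓; ∠(SW, WB) = 90.00° ✓; |WB| = 17.60 ✓; ∠(WB, BQ) = 90.00° ✓; |BQ| = 20.50 ✓; ∠(BQ, QU) = 83.70° ✗; |QU| = 17.70 ✓.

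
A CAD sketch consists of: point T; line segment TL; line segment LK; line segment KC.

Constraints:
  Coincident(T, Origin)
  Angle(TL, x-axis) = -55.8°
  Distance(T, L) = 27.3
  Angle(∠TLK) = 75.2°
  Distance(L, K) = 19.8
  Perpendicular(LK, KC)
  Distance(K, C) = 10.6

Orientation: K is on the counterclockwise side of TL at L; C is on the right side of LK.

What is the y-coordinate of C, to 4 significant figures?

-14.59

T is at the origin; TL runs at -55.8° with length 27.3, so L = 27.3·(cos -55.8°, sin -55.8°) = (15.34, -22.58). ∠TLK = 75.2°, so LK runs at -55.8° + (180° − 75.2°) = 49.00° from the x-axis; with |LK| = 19.8, K = L + 19.8·(cos 49.00°, sin 49.00°) = (28.33, -7.636). LK is perpendicular to KC; with |KC| = 10.6 on the right of LK, C = K + 10.6·(0.7547, -0.6561) = (36.33, -14.59). So C.y = -14.59.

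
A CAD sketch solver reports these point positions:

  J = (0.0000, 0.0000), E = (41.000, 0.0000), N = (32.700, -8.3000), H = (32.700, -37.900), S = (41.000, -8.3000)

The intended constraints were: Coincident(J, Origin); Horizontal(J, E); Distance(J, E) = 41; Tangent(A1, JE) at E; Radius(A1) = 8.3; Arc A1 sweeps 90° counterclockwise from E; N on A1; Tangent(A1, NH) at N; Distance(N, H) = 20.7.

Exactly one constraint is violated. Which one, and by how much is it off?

Distance(N, H) = 20.7 — off by 8.90.

J = (0.00, 0.00) ✓; J.y = 0.00, E.y = 0.00 ✓; |JE| = 41.00 ✓; ∠(SE, EJ) = 90.00° ✓; |SE| = 8.300 ✓; bearing(S→N) − bearing(S→E) = 90.00° ✓; |SN| = 8.300 ✓; ∠(SN, NH) = 90.00° ✓; |NH| = 29.60 ✗.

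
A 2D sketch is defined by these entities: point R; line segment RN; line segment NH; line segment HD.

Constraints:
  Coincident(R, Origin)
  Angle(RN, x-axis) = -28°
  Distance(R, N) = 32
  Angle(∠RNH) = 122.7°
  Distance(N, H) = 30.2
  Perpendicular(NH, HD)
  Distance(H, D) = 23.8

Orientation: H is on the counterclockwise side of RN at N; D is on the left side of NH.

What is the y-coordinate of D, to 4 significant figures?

20.51

∠RNH = 122.7°, so NH runs at -28.0° + (180° − 122.7°) = 29.30° from the x-axis; with |NH| = 30.2, H = N + 30.2·(cos 29.30°, sin 29.30°) = (54.59, -0.2437). The perpendicularity gives HD at right angles to NH; with |HD| = 23.8 on the left of NH, D = H + 23.8·(-0.4894, 0.8721) = (42.94, 20.51). So D.y = 20.51.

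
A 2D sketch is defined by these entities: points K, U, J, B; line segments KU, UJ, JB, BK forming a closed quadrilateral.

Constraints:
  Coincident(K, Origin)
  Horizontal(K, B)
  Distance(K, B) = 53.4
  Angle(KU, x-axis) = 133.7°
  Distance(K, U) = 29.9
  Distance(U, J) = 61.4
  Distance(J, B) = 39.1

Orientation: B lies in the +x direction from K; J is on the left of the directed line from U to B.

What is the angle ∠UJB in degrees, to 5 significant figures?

97.817°

K is at the origin; K and B share the same y with |KB| = 53.4 and B in +x, so B = (53.4, 0). KU runs at 133.7° with |KU| = 29.9, so U = (-20.657, 21.617). J is determined by |UJ| = 61.4 and |JB| = 39.1 together: it lies at the intersection of circle(U, 61.4) and circle(B, 39.1). With |UB| = 77.148, the foot of the radical line on UB is 53.099 from U and the perpendicular offset is √(61.4² − 53.099²) = 30.830. Taking the left-of-UB solution: J = (38.953, 36.333).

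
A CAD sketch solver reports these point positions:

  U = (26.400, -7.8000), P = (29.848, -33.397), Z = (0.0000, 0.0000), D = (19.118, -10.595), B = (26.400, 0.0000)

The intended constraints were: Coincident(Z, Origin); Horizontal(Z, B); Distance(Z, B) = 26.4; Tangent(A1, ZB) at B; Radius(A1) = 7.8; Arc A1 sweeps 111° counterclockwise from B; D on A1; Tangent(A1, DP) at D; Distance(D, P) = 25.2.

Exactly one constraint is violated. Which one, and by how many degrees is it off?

Tangent(A1, DP) at D — off by 4.20°.

Z = (0.00, 0.00) ✓; Z.y = 0.00, B.y = 0.00 ✓; |ZB| = 26.40 ✓; ∠(UB, BZ) = 90.00° ✓; |UB| = 7.800 ✓; bearing(U→D) − bearing(U→B) = 111.0° ✓; |UD| = 7.800 ✓; ∠(UD, DP) = 85.80° ✗; |DP| = 25.20 ✓.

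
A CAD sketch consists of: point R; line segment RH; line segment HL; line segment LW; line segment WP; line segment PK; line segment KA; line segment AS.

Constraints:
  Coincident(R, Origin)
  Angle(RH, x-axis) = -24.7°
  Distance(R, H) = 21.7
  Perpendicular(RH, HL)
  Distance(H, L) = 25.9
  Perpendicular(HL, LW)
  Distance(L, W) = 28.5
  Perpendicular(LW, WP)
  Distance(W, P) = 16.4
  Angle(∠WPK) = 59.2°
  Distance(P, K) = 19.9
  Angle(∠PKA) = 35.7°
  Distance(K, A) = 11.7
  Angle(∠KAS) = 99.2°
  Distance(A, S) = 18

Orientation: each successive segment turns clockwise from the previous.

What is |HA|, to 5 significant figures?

30.984

∠WPK = 59.2° gives PK at -55.500° from the x-axis; with |PK| = 19.9, K = (1.1239, -22.189). ∠PKA = 35.7° gives KA at 160.20° from the x-axis; with |KA| = 11.7, A = (-9.8844, -18.226). Then |HA| = |A − H| = 30.984.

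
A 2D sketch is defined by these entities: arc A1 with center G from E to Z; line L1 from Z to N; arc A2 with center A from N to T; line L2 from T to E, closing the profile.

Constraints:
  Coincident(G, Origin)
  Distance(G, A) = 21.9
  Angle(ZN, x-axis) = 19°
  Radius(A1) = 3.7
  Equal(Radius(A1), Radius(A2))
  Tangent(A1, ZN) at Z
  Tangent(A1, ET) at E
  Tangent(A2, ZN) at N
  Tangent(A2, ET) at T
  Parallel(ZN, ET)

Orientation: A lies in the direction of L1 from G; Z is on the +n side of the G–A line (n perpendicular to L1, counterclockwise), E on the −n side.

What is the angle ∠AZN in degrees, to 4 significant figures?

9.590°

Tangency of A1 to both parallel lines with radius 3.7 puts Z and E at G ± 3.7·n: Z = (-1.205, 3.498), E = (1.205, -3.498). Equal radii place N and T the same way about A: N = A + 3.7·n = (19.50, 10.63), T = A − 3.7·n = (21.91, 3.632). Then cos ∠AZN = ZA·ZN / (|ZA||ZN|), giving 9.590°.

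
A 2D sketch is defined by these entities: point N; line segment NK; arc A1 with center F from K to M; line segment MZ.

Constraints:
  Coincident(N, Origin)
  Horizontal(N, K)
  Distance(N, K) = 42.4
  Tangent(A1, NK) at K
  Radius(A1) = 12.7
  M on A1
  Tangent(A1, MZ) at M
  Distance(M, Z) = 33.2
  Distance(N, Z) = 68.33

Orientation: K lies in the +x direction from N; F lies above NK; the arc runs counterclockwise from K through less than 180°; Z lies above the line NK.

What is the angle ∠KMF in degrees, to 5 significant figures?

39.879°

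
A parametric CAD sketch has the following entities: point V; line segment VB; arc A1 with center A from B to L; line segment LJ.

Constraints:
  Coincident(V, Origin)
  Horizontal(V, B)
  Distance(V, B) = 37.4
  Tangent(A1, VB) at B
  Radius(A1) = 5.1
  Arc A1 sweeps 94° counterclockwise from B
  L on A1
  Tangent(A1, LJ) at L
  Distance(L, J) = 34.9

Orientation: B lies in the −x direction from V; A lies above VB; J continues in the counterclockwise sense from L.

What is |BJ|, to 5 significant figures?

40.358

V is at the origin; VB is horizontal with |VB| = 37.4 and B on the −x side, so B = (-37.400, 0.0000). Since A1 is tangent to VB there, AB ⟂ VB, so A = B + (0, 5.1) = (-37.400, 5.1000). On A1, B sits at bearing -90° from A; a 94° counterclockwise sweep puts L at bearing 4°, so L = A + 5.1·(cos 4°, sin 4°) = (-32.312, 5.4558). A1 meets LJ tangentially, so AL is at right angles to LJ, so LJ runs along (−sin 4°, cos 4°); with |LJ| = 34.9, J = (-34.747, 40.271). Then |BJ| = |J − B| = 40.358.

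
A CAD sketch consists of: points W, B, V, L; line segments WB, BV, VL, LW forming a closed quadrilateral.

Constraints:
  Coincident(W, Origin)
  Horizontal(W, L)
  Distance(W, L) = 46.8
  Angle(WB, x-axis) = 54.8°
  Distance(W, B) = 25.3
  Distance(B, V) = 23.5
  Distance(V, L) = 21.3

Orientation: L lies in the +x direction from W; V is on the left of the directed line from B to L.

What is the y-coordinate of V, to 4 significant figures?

19.42

Checks: |BV| = 23.50 ✓; |VL| = 21.30 ✓.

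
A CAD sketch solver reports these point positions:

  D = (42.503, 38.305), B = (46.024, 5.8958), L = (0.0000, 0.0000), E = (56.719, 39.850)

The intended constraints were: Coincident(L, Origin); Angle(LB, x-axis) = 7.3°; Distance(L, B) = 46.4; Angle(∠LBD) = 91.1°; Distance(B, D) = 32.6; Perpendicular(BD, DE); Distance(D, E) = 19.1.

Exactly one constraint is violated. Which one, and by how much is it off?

Distance(D, E) = 19.1 — off by 4.80.

L = (0.00, 0.00) ✓; LB at 7.300° ✓; |LB| = 46.40 ✓; ∠LBD = 91.10° ✓; |BD| = 32.60 ✓; ∠(BD, DE) = 90.00° ✓; |DE| = 14.30 ✗.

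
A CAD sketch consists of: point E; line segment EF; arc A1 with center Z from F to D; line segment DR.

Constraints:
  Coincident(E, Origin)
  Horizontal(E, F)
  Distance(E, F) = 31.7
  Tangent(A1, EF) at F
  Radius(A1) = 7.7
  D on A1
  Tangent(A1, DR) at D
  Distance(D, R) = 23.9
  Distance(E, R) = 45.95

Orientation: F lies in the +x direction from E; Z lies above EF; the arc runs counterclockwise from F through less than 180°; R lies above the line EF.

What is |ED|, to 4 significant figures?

40.31

Checks: |EF| = 31.70 ✓; |ZF| = 7.700 ✓; |ZD| = 7.700 ✓; ∠(ZD, DR) = 90.00° ✓; |DR| = 23.90 ✓; |ER| = 45.95 ✓.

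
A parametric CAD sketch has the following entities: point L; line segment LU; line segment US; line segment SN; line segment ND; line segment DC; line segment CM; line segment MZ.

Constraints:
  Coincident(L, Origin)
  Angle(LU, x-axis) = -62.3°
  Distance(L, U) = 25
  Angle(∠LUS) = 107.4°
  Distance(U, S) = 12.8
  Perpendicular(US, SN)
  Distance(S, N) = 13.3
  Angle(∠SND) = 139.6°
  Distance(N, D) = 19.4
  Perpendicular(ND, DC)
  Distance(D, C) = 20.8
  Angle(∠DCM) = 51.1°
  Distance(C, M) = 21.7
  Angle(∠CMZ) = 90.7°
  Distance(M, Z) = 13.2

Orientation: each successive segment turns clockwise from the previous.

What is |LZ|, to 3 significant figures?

15.8

L is at the origin; LU runs at -62.3° with length 25.0, so U = (11.6, -22.1). ∠LUS = 107.4° gives US at -135° from the x-axis; with |US| = 12.8, S = (2.59, -31.2). The perpendicularity gives SN at right angles to US, so SN runs at 135°; with |SN| = 13.3, N = (-6.84, -21.8). ∠SND = 139.6° gives ND at 94.7° from the x-axis; with |ND| = 19.4, D = (-8.42, -2.48). ND ⟂ DC, so DC runs at 4.70°; with |DC| = 20.8, C = (12.3, -0.774). ∠DCM = 51.1° gives CM at -124° from the x-axis; with |CM| = 21.7, M = (0.108, -18.7). ∠CMZ = 90.7° gives MZ at 147° from the x-axis; with |MZ| = 13.2, Z = (-10.9, -11.4). Then |LZ| = |Z − L| = 15.8.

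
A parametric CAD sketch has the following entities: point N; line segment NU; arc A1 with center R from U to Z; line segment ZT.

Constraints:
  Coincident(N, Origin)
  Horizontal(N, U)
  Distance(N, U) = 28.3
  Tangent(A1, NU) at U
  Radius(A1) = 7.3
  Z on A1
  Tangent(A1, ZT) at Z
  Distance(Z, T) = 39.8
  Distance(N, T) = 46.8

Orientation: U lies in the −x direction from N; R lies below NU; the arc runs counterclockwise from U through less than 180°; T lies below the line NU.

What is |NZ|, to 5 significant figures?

36.248

N is at the origin; NU is horizontal with |NU| = 28.3 and U on the −x side, so U = (-28.300, 0.0000). Since A1 is tangent to NU there, RU ⟂ NU, so R = U + (0, -7.3) = (-28.300, -7.3000). Since RZ ⟂ ZT (tangency), |RT| = √(7.3² + 39.8²) = 40.464 regardless of where Z sits on A1. So T lies on both circle(N, 46.8) and circle(R, 40.464); the below-NU intersection is T = (-13.285, -44.875). Z is the foot of the tangent from T: Z = (-34.479, -11.187).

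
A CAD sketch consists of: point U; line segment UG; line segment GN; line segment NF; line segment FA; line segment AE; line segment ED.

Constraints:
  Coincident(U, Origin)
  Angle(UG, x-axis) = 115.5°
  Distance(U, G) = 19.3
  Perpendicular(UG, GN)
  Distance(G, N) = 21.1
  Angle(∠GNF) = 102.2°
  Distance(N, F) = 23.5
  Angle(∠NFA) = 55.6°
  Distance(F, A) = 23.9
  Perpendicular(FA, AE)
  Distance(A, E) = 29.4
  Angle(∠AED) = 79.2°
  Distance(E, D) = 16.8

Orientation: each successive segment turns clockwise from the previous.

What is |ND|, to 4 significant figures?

9.036

U is at the origin; UG runs at 115.5° with length 19.3, so G = (-8.309, 17.42). UG ⟂ GN, so GN runs at 25.50°; with |GN| = 21.1, N = (10.74, 26.50). ∠GNF = 102.2° gives NF at -52.30° from the x-axis; with |NF| = 23.5, F = (25.11, 7.910). ∠NFA = 55.6° gives FA at -176.7° from the x-axis; with |FA| = 23.9, A = (1.246, 6.534). FA is perpendicular to AE, so AE runs at 93.30°; with |AE| = 29.4, E = (-0.4462, 35.89). ∠AED = 79.2° gives ED at -7.500° from the x-axis; with |ED| = 16.8, D = (16.21, 33.69). Then |ND| = |D − N| = 9.036.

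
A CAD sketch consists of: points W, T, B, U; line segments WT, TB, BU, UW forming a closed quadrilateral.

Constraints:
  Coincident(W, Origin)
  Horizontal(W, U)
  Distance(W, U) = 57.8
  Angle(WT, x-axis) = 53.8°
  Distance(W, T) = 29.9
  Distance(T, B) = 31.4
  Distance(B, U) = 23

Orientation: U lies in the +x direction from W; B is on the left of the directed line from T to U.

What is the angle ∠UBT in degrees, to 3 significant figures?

118°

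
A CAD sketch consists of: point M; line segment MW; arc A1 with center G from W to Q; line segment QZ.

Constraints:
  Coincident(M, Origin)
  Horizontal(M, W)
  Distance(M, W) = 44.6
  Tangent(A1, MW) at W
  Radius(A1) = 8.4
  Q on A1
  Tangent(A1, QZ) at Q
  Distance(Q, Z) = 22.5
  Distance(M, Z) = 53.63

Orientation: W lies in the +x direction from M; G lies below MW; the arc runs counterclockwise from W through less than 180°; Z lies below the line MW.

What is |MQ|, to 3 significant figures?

38.1

M is at the origin; M and W share the same y with |MW| = 44.6 and W on the +x side, so W = (44.6, 0.00). The tangent condition forces GW to be normal to MW, so G = W + (0, -8.4) = (44.6, -8.40). Since GQ ⟂ QZ (tangency), |GZ| = √(8.4² + 22.5²) = 24.0 regardless of where Q sits on A1. So Z lies on both circle(M, 53.63) and circle(G, 24.0); the below-MW intersection is Z = (42.8, -32.3). Q is the foot of the tangent from Z: Q = (36.5, -10.7).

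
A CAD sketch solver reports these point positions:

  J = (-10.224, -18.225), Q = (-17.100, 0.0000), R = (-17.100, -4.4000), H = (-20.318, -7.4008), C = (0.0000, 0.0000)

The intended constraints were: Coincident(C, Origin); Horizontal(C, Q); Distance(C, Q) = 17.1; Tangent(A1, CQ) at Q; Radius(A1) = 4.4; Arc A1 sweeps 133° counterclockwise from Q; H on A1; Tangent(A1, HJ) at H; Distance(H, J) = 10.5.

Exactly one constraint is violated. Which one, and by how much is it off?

Distance(H, J) = 10.5 — off by 4.30.

C = (0.00, 0.00) ✓; C.y = 0.00, Q.y = 0.00 ✓; |CQ| = 17.10 ✓; ∠(RQ, QC) = 90.00° ✓; |RQ| = 4.400 ✓; bearing(R→H) − bearing(R→Q) = 133.0° ✓; |RH| = 4.400 ✓; ∠(RH, HJ) = 90.00° ✓; |HJ| = 14.80 ✗.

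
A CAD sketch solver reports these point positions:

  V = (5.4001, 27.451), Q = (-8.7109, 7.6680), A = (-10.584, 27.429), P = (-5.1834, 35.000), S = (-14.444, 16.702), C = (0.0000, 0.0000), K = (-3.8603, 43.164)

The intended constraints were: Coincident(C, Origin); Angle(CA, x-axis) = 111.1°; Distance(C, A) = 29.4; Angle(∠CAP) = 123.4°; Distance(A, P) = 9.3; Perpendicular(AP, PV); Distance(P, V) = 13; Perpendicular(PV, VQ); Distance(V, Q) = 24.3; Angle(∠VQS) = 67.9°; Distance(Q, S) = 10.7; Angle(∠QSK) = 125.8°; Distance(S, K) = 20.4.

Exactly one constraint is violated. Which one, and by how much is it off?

Distance(S, K) = 20.4 — off by 8.10.

C = (0.00, 0.00) ✓; CA at 111.1° ✓; |CA| = 29.40 ✓; ∠CAP = 123.4° ✓; |AP| = 9.300 ✓; ∠(AP, PV) = 90.00° ✓; |PV| = 13.00 ✓; ∠(PV, VQ) = 90.00° ✓; |VQ| = 24.30 ✓; ∠VQS = 67.90° ✓; |QS| = 10.70 ✓; ∠QSK = 125.8° ✓; |SK| = 28.50 ✗.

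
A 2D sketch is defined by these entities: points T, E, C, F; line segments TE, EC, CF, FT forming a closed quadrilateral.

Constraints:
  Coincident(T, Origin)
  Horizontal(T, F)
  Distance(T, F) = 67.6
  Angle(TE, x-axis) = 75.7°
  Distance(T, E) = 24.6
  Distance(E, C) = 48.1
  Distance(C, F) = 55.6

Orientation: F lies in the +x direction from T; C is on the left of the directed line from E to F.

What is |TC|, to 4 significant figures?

68.56

Checks: T = (0.00, 0.00) ✓; |EC| = 48.10 ✓; |CF| = 55.60 ✓.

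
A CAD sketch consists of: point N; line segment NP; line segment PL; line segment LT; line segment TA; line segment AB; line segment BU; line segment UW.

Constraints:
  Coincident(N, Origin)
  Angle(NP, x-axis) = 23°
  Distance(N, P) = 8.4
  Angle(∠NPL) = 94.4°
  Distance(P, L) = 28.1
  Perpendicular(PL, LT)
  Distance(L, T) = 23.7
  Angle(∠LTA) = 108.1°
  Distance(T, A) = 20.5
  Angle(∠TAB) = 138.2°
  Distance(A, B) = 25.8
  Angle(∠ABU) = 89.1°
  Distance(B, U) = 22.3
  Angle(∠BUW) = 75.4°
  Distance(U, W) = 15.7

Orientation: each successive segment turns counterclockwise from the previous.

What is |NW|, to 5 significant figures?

7.1506

N is at the origin; NP runs at 23.0° with length 8.4, so P = (7.7322, 3.2821). ∠NPL = 94.4° gives PL at 108.60° from the x-axis; with |PL| = 28.1, L = (-1.2305, 29.914). The perpendicularity gives LT at right angles to PL, so LT runs at -161.40°; with |LT| = 23.7, T = (-23.693, 22.355). ∠LTA = 108.1° gives TA at -89.500° from the x-axis; with |TA| = 20.5, A = (-23.514, 1.8559). ∠TAB = 138.2° gives AB at -47.700° from the x-axis; with |AB| = 25.8, B = (-6.1500, -17.227). ∠ABU = 89.1° gives BU at 43.200° from the x-axis; with |BU| = 22.3, U = (10.106, -1.9612). ∠BUW = 75.4° gives UW at 147.80° from the x-axis; with |UW| = 15.7, W = (-3.1792, 6.4050). Then |NW| = |W − N| = 7.1506.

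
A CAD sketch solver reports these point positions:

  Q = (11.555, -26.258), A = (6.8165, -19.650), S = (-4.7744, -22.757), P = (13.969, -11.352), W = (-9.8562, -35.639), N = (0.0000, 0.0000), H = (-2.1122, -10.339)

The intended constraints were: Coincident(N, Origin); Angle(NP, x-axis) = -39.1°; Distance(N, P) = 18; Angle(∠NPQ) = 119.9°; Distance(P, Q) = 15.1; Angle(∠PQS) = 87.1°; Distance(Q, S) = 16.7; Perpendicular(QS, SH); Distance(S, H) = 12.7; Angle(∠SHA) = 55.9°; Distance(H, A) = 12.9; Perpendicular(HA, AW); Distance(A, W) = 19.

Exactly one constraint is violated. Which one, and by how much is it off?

Distance(A, W) = 19 — off by 4.10.

N = (0.00, 0.00) ✓; NP at -39.10° ✓; |NP| = 18.00 ✓; ∠NPQ = 119.9° ✓; |PQ| = 15.10 ✓; ∠PQS = 87.10° ✓; |QS| = 16.70 ✓; ∠(QS, SH) = 90.00° ✓; |SH| = 12.70 ✓; ∠SHA = 55.90° ✓; |HA| = 12.90 ✓; ∠(HA, AW) = 90.00° ✓; |AW| = 23.10 ✗.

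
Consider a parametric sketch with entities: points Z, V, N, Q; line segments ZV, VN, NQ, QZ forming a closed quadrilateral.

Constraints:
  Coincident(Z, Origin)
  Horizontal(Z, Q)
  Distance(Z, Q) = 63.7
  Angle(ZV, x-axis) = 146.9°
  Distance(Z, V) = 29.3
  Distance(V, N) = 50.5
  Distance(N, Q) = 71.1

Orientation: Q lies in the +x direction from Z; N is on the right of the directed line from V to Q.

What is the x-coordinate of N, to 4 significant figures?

-1.294

Z is at the origin; ZQ is horizontal with |ZQ| = 63.7 and Q in +x, so Q = (63.7, 0). ZV runs at 146.9° with |ZV| = 29.3, so V = (-24.55, 16.00). N is determined by |VN| = 50.5 and |NQ| = 71.1 together: it lies at the intersection of circle(V, 50.5) and circle(Q, 71.1). With |VQ| = 89.68, the foot of the radical line on VQ is 30.88 from V and the perpendicular offset is √(50.5² − 30.88²) = 39.96. Taking the right-of-VQ solution: N = (-1.294, -28.83).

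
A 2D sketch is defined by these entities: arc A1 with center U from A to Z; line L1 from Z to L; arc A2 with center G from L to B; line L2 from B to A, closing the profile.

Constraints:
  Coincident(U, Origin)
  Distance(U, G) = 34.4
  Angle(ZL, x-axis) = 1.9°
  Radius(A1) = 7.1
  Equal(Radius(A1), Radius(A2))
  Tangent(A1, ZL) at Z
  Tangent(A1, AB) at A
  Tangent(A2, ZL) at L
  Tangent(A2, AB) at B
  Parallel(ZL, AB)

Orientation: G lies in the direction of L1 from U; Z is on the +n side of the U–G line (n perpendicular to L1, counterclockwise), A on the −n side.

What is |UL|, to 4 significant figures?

35.13

Tangency of A1 to both parallel lines with radius 7.1 puts Z and A at U ± 7.1·n: Z = (-0.2354, 7.096), A = (0.2354, -7.096). Equal radii place L and B the same way about G: L = G + 7.1·n = (34.15, 8.237), B = G − 7.1·n = (34.62, -5.956). Then |UL| = |L − U| = 35.13.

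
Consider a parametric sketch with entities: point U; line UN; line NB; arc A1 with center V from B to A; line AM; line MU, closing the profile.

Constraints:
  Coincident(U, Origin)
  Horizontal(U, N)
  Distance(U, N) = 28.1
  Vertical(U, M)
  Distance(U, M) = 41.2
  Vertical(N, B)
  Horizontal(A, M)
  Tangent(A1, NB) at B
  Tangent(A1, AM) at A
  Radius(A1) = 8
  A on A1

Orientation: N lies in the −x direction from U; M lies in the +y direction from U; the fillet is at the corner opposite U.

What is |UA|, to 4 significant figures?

45.84

U is at the origin; U and N share the same y with |UN| = 28.1 and N on the −x side, so N = (-28.10, 0.000). UM is vertical with |UM| = 41.2 and M on the +y side, so M = (0.000, 41.20). The virtual corner opposite U is at (-28.10, 41.20). Tangency of A1 to NB means the radius VB is perpendicular to NB and since A1 is tangent to AM there, VA ⟂ AM, with radius 8.0, so the center V sits 8.0 in from both sides at V = (-20.10, 33.20). That places the tangent points at B = (-28.10, 33.20) on NB and A = (-20.10, 41.20) on AM. Then |UA| = |A − U| = 45.84.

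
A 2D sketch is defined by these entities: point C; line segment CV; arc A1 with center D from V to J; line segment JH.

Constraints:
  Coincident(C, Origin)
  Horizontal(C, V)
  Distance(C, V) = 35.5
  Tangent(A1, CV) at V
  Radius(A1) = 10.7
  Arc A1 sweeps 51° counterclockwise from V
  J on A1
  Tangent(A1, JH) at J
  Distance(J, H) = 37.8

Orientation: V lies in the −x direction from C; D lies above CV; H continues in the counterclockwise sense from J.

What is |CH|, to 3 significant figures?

33.5

C is at the origin; CV is horizontal with |CV| = 35.5 and V on the −x side, so V = (-35.5, 0.00). The tangent condition forces DV to be normal to CV, so D = V + (0, 10.7) = (-35.5, 10.7). On A1, V sits at bearing -90° from D; a 51° counterclockwise sweep puts J at bearing -39°, so J = D + 10.7·(cos -39°, sin -39°) = (-27.2, 3.97). The tangent condition forces DJ to be normal to JH, so JH runs along (−sin -39°, cos -39°); with |JH| = 37.8, H = (-3.40, 33.3). Then |CH| = |H − C| = 33.5.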